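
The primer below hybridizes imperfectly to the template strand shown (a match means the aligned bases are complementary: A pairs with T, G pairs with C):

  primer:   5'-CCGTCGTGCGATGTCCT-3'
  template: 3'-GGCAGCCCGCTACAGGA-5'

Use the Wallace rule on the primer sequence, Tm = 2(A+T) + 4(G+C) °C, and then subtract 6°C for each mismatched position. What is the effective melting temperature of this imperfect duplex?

Primer base counts: A=1, T=5, G=5, C=6 → A+T=6, G+C=11
Perfect-match Tm = 2(6) + 4(11) = 12 + 44 = 56°C
Mismatches (positions where the bases are not complementary): 1 (at position 7)
Effective Tm = 56 − 1×6 = 56 − 6 = 50°C

50°C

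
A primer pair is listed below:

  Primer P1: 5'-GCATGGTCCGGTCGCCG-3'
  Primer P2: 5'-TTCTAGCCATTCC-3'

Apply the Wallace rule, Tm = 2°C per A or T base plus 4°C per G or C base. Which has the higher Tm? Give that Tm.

Primer P1: A+T=4, G+C=13 → Tm = 2(4)+4(13) = 60°C
Primer P2: A+T=7, G+C=6 → Tm = 2(7)+4(6) = 38°C
60°C vs 38°C → primer P1 is higher.

Primer P1, 60°C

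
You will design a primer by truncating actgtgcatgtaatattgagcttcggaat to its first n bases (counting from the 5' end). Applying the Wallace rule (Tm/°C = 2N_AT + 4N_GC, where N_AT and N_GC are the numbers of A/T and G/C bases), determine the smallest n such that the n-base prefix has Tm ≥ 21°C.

First 6 bases: ACTGTG → Tm = 18°C (< 21°C)
First 7 bases: ACTGTGC → Tm = 22°C (≥ 21°C)
Each additional base adds 2°C (A/T) or 4°C (G/C), so Tm is non-decreasing in n; n = 7 is the first length to reach 21°C.

n = 7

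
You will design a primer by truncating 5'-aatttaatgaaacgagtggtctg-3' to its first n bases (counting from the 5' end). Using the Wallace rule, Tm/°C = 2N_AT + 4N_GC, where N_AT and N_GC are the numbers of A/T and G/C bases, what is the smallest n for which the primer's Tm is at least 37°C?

First 15 bases: AATTTAATGAAACGA → Tm = 36°C (< 37°C)
First 16 bases: AATTTAATGAAACGAG → Tm = 40°C (≥ 37°C)
Each additional base adds 2°C (A/T) or 4°C (G/C), so Tm is non-decreasing in n; n = 16 is the first length to reach 37°C.

n = 16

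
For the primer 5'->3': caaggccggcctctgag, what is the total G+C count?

12

Scanning the sequence gives G=6, C=6, T=2, A=3.
Total G or C: 6 + 6 = 12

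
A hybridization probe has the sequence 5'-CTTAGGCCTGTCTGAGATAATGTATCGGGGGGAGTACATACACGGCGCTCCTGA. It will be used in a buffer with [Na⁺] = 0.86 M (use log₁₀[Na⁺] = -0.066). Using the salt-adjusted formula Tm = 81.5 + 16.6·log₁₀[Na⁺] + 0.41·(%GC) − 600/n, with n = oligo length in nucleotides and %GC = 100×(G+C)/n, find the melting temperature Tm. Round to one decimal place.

91.3°C

Length n = 54. Counting bases: T=13, G=17, A=12, C=12
G+C = 29, so %GC = 29/54 × 100 = 53.704%
Salt term: 16.6 × (-0.066) = -1.096
GC term: 0.41 × 53.704 = 22.019; length term: −600/54 = −11.111
Tm = 81.5 + (-1.096) + 22.019 − 11.111 = 91.312 → 91.3°C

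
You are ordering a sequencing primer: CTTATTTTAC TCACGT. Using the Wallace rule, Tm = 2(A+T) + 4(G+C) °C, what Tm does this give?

42°C

A=3, G=1, T=8, C=4
A+T = 11, G+C = 5
Tm = 2×11 + 4×5 = 42°C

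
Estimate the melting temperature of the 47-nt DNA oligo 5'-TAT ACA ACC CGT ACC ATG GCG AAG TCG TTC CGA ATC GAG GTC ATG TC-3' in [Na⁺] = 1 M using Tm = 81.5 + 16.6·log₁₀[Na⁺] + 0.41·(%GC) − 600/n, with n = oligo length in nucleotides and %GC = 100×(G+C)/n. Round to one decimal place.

89.7°C

Length n = 47. C=13, T=11, G=11, A=12
G+C = 24, so %GC = 24/47 × 100 = 51.064%
Salt term: 16.6 × (0) = 0
GC term: 0.41 × 51.064 = 20.936; length term: −600/47 = −12.766
Tm = 81.5 + (0) + 20.936 − 12.766 = 89.67 → 89.7°C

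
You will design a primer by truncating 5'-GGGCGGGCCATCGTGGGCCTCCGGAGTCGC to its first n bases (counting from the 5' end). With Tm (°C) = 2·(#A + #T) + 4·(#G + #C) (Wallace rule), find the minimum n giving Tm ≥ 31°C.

n = 8

First 7 bases: GGGCGGG → Tm = 28°C (< 31°C)
First 8 bases: GGGCGGGC → Tm = 32°C (≥ 31°C)
Since every base adds ≥2°C, Tm only increases with n, so the threshold is first crossed at n = 8.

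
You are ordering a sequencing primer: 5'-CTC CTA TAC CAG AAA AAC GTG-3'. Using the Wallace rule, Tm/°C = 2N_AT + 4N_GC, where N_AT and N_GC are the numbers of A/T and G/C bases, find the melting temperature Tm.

Base counts: G=3, T=4, C=6, A=8
AT pairs contribute 12, GC pairs contribute 9.
Tm = 2(12) + 4(9) = 24 + 36 = 60°C

60°C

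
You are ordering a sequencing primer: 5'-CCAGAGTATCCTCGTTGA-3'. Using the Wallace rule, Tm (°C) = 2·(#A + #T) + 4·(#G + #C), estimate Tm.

Base counts: C=5, G=4, T=5, A=4
AT pairs contribute 9, GC pairs contribute 9.
Tm = 2×9 + 4×9 = 54°C

54°C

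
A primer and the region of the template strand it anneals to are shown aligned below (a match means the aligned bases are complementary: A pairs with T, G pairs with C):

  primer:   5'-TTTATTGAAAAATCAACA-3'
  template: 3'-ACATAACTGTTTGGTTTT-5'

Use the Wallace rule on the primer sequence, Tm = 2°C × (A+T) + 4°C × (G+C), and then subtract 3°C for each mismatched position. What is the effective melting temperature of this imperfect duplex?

Primer base counts: A=9, T=6, G=1, C=2 → A+T=15, G+C=3
Perfect-match Tm = 2(15) + 4(3) = 30 + 12 = 42°C
Mismatches (positions where the bases are not complementary): 4 (at positions 2, 9, 13, 17)
Effective Tm = 42 − 4×3 = 42 − 12 = 30°C

30°C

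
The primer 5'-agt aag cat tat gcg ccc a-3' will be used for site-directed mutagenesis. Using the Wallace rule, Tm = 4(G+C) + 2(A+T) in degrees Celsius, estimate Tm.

56°C

Scanning the sequence gives C=5, T=4, A=6, G=4.
A+T = 10, G+C = 9
Tm = 4·9 + 2·10 = 36 + 20 = 56°C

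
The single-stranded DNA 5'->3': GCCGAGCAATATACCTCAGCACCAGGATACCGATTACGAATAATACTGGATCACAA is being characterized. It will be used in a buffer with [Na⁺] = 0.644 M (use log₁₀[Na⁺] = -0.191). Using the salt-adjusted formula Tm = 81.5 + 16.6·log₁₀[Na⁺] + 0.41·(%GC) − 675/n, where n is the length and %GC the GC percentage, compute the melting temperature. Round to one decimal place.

84.6°C

Length n = 56. C=15, A=21, G=10, T=10
G+C = 25, so %GC = 25/56 × 100 = 44.643%
Salt term: 16.6 × (-0.191) = -3.171
GC term: 0.41 × 44.643 = 18.304; length term: −675/56 = −12.054
Tm = 81.5 + (-3.171) + 18.304 − 12.054 = 84.579 → 84.6°C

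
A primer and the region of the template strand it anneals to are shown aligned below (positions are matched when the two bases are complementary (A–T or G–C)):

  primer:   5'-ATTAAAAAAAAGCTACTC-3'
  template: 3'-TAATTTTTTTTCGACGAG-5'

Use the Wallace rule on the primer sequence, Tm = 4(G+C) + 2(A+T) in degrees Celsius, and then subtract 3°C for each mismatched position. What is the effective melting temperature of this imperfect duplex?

41°C

Primer base counts: A=10, T=4, G=1, C=3 → A+T=14, G+C=4
Perfect-match Tm = 2(14) + 4(4) = 28 + 16 = 44°C
Mismatches (positions where the bases are not complementary): 1 (at position 15)
Effective Tm = 44 − 1×3 = 44 − 3 = 41°C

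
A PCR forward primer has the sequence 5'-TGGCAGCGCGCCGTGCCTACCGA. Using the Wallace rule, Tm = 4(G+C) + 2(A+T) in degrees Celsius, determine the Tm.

Scanning the sequence gives A=3, G=8, T=3, C=9.
AT pairs contribute 6, GC pairs contribute 17.
Tm = 2×6 + 4×17 = 80°C

80°C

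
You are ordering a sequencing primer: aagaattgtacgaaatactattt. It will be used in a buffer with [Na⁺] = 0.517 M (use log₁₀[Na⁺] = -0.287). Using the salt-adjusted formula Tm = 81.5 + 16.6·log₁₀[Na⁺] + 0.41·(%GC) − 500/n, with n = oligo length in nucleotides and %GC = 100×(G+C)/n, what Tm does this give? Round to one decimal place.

Length n = 23. Base counts: C=2, A=10, T=8, G=3
G+C = 5, so %GC = 5/23 × 100 = 21.739%
Salt term: 16.6 × (-0.287) = -4.764
GC term: 0.41 × 21.739 = 8.913; length term: −500/23 = −21.739
Tm = 81.5 + (-4.764) + 8.913 − 21.739 = 63.91 → 63.9°C

63.9°C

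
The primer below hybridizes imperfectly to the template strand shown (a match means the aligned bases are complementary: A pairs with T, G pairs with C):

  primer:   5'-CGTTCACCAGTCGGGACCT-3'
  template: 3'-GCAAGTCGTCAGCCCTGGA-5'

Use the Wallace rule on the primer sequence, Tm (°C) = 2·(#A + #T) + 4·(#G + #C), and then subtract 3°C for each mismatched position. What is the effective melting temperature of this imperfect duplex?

59°C

Primer base counts: A=3, T=4, G=5, C=7 → A+T=7, G+C=12
Perfect-match Tm = 2(7) + 4(12) = 14 + 48 = 62°C
Mismatches (positions where the bases are not complementary): 1 (at position 7)
Effective Tm = 62 − 1×3 = 62 − 3 = 59°C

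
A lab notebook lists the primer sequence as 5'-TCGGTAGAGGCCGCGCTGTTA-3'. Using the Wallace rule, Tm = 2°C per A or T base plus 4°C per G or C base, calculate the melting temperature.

T=5, A=3, C=5, G=8
So N_AT = 8 and N_GC = 13.
Tm = 2×8 + 4×13 = 68°C

68°C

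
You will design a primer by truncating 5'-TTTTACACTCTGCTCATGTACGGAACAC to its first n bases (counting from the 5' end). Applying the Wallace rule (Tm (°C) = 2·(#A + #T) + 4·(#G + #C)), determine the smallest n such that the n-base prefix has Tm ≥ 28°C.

n = 11

First 10 bases: TTTTACACTC → Tm = 26°C (< 28°C)
First 11 bases: TTTTACACTCT → Tm = 28°C (≥ 28°C)
Each additional base adds 2°C (A/T) or 4°C (G/C), so Tm is non-decreasing in n; n = 11 is the first length to reach 28°C.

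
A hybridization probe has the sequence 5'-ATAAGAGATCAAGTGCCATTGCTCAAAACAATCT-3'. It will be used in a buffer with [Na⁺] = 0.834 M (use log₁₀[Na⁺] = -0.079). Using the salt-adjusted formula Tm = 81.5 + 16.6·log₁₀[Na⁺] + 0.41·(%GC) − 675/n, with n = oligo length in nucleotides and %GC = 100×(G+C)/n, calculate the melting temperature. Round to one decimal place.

74.8°C

Length n = 34. Base counts: C=7, T=8, A=14, G=5
G+C = 12, so %GC = 12/34 × 100 = 35.294%
Salt term: 16.6 × (-0.079) = -1.311
GC term: 0.41 × 35.294 = 14.471; length term: −675/34 = −19.853
Tm = 81.5 + (-1.311) + 14.471 − 19.853 = 74.807 → 74.8°C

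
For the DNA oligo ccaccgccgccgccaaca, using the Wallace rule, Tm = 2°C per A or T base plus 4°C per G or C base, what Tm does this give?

Base counts: A=4, T=0, C=11, G=3
AT pairs contribute 4, GC pairs contribute 14.
Tm = 2(4) + 4(14) = 8 + 56 = 64°C

64°C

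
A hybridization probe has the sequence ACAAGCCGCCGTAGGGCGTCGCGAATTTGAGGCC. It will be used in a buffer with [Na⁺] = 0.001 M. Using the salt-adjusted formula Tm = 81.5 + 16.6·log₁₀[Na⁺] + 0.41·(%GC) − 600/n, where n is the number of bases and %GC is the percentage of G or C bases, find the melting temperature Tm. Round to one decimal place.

40.6°C

Length n = 34. C=10, T=5, G=12, A=7
G+C = 22, so %GC = 22/34 × 100 = 64.706%
Salt term: 16.6 × (-3) = -49.8
GC term: 0.41 × 64.706 = 26.529; length term: −600/34 = −17.647
Tm = 81.5 + (-49.8) + 26.529 − 17.647 = 40.582 → 40.6°C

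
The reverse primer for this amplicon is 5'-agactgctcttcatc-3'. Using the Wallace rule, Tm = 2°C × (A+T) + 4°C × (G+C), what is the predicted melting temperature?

44°C

Scanning the sequence gives T=5, G=2, A=3, C=5.
So N_AT = 8 and N_GC = 7.
Tm = 4·7 + 2·8 = 28 + 16 = 44°C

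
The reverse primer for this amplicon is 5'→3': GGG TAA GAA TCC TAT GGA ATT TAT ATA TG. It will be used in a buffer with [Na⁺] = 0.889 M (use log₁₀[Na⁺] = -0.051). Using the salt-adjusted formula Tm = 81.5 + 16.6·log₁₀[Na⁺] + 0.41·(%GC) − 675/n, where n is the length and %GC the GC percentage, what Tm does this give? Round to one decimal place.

Length n = 29. G=7, A=10, C=2, T=10
G+C = 9, so %GC = 9/29 × 100 = 31.034%
Salt term: 16.6 × (-0.051) = -0.847
GC term: 0.41 × 31.034 = 12.724; length term: −675/29 = −23.276
Tm = 81.5 + (-0.847) + 12.724 − 23.276 = 70.101 → 70.1°C

70.1°C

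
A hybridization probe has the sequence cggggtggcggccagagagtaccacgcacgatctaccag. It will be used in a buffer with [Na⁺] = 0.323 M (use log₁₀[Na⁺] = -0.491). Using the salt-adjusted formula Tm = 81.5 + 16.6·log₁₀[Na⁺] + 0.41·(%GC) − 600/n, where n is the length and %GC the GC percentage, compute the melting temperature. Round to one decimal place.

Length n = 39. Scanning the sequence gives C=12, G=14, A=9, T=4.
G+C = 26, so %GC = 26/39 × 100 = 66.667%
Salt term: 16.6 × (-0.491) = -8.151
GC term: 0.41 × 66.667 = 27.333; length term: −600/39 = −15.385
Tm = 81.5 + (-8.151) + 27.333 − 15.385 = 85.297 → 85.3°C

85.3°C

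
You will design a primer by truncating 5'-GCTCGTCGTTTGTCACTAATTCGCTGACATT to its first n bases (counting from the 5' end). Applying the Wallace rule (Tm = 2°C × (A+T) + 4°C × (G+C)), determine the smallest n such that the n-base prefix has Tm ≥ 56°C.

n = 19

First 18 bases: GCTCGTCGTTTGTCACTA → Tm = 54°C (< 56°C)
First 19 bases: GCTCGTCGTTTGTCACTAA → Tm = 56°C (≥ 56°C)
Since every base adds ≥2°C, Tm only increases with n, so the threshold is first crossed at n = 19.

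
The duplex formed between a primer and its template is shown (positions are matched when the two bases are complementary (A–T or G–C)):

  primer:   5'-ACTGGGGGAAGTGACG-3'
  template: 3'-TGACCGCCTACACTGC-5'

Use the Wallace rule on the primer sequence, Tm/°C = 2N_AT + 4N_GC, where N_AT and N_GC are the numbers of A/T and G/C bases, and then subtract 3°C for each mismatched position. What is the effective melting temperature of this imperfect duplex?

Primer base counts: A=4, T=2, G=8, C=2 → A+T=6, G+C=10
Perfect-match Tm = 2(6) + 4(10) = 12 + 40 = 52°C
Mismatches (positions where the bases are not complementary): 2 (at positions 6, 10)
Effective Tm = 52 − 2×3 = 52 − 6 = 46°C

46°C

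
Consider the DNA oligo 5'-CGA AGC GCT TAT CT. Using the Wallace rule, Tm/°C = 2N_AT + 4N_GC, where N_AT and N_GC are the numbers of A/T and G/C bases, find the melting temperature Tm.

42°C

G=3, A=3, T=4, C=4
A+T = 7, G+C = 7
Tm = 4·7 + 2·7 = 28 + 14 = 42°C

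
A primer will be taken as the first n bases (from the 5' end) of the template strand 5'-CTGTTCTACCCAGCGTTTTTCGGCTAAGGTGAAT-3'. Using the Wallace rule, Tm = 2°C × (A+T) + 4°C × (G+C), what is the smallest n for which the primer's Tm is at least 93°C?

n = 31

First 30 bases: CTGTTCTACCCAGCGTTTTTCGGCTAAGGT → Tm = 90°C (< 93°C)
First 31 bases: CTGTTCTACCCAGCGTTTTTCGGCTAAGGTG → Tm = 94°C (≥ 93°C)
Each additional base adds 2°C (A/T) or 4°C (G/C), so Tm is non-decreasing in n; n = 31 is the first length to reach 93°C.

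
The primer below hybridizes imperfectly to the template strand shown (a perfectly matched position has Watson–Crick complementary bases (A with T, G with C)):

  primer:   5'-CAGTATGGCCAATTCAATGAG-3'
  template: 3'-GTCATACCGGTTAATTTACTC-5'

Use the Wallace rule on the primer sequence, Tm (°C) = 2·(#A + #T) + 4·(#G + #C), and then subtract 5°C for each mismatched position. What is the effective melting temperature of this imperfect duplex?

55°C

Primer base counts: A=7, T=5, G=5, C=4 → A+T=12, G+C=9
Perfect-match Tm = 2(12) + 4(9) = 24 + 36 = 60°C
Mismatches (positions where the bases are not complementary): 1 (at position 15)
Effective Tm = 60 − 1×5 = 60 − 5 = 55°C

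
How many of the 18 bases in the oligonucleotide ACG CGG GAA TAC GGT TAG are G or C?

Counting bases: C=3, G=7, A=5, T=3
Total G or C: 7 + 3 = 10

10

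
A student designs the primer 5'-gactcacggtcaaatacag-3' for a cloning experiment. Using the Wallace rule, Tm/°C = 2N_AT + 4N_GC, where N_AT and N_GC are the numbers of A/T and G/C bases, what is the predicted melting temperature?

G=4, T=3, C=5, A=7
A+T = 10, G+C = 9
Tm = 4·9 + 2·10 = 36 + 20 = 56°C

56°C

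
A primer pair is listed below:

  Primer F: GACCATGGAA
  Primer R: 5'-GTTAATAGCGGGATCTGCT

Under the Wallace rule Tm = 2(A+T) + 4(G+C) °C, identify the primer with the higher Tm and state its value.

Primer R, 56°C

Primer F: A+T=5, G+C=5 → Tm = 2(5)+4(5) = 30°C
Primer R: A+T=10, G+C=9 → Tm = 2(10)+4(9) = 56°C
30°C vs 56°C → primer R is higher.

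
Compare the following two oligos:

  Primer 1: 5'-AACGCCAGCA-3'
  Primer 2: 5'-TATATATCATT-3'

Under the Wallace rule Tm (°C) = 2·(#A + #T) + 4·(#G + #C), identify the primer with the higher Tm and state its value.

Primer 1, 32°C

Primer 1: A+T=4, G+C=6 → Tm = 2(4)+4(6) = 32°C
Primer 2: A+T=10, G+C=1 → Tm = 2(10)+4(1) = 24°C
32°C vs 24°C → primer 1 is higher.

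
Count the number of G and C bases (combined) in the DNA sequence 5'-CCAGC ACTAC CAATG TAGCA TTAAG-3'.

Scanning the sequence gives A=9, T=5, G=4, C=7.
Total G or C: 4 + 7 = 11

11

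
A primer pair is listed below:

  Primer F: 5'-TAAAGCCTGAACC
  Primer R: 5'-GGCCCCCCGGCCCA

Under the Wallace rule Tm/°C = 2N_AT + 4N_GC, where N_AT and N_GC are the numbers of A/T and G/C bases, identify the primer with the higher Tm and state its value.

Primer F: A+T=7, G+C=6 → Tm = 2(7)+4(6) = 38°C
Primer R: A+T=1, G+C=13 → Tm = 2(1)+4(13) = 54°C
38°C vs 54°C → primer R is higher.

Primer R, 54°C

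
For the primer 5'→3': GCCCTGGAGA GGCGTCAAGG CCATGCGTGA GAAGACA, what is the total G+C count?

23

T=4, G=14, C=9, A=10
Total G or C: 14 + 9 = 23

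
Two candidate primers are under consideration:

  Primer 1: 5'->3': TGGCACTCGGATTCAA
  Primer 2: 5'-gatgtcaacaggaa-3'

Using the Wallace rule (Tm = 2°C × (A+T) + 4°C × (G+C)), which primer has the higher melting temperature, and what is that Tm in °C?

Primer 1: A+T=8, G+C=8 → Tm = 2(8)+4(8) = 48°C
Primer 2: A+T=8, G+C=6 → Tm = 2(8)+4(6) = 40°C
48°C vs 40°C → primer 1 is higher.

Primer 1, 48°C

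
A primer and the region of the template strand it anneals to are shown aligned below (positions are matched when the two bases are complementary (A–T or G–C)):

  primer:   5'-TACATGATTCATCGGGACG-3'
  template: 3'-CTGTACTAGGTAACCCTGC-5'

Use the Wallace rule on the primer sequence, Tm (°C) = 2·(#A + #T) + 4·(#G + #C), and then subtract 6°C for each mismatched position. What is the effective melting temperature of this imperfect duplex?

Primer base counts: A=5, T=5, G=5, C=4 → A+T=10, G+C=9
Perfect-match Tm = 2(10) + 4(9) = 20 + 36 = 56°C
Mismatches (positions where the bases are not complementary): 3 (at positions 1, 9, 13)
Effective Tm = 56 − 3×6 = 56 − 18 = 38°C

38°C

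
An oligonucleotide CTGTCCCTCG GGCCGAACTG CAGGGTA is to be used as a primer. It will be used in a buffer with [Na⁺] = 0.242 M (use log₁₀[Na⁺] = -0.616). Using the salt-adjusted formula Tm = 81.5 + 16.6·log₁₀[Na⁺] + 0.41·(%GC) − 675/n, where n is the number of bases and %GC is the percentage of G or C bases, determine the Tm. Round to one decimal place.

73.6°C

Length n = 27. A=4, G=9, T=5, C=9
G+C = 18, so %GC = 18/27 × 100 = 66.667%
Salt term: 16.6 × (-0.616) = -10.226
GC term: 0.41 × 66.667 = 27.333; length term: −675/27 = −25
Tm = 81.5 + (-10.226) + 27.333 − 25 = 73.607 → 73.6°C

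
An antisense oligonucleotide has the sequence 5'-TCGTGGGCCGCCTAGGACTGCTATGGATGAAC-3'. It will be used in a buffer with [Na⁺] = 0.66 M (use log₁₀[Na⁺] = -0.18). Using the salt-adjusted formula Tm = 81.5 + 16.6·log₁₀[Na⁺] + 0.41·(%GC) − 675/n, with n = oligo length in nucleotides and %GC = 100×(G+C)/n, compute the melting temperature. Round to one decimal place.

Length n = 32. Counting bases: C=8, A=6, T=7, G=11
G+C = 19, so %GC = 19/32 × 100 = 59.375%
Salt term: 16.6 × (-0.18) = -2.988
GC term: 0.41 × 59.375 = 24.344; length term: −675/32 = −21.094
Tm = 81.5 + (-2.988) + 24.344 − 21.094 = 81.762 → 81.8°C

81.8°C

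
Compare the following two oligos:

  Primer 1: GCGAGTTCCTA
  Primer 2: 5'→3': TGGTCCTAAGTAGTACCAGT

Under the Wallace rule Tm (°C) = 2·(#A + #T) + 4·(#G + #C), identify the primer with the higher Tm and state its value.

Primer 1: A+T=5, G+C=6 → Tm = 2(5)+4(6) = 34°C
Primer 2: A+T=11, G+C=9 → Tm = 2(11)+4(9) = 58°C
34°C vs 58°C → primer 2 is higher.

Primer 2, 58°C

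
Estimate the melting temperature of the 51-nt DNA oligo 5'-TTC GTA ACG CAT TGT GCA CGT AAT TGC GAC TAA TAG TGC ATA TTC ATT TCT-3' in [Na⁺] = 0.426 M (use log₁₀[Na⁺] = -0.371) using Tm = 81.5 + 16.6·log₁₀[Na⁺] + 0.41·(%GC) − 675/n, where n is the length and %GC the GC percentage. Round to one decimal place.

Length n = 51. Base counts: T=19, C=10, A=13, G=9
G+C = 19, so %GC = 19/51 × 100 = 37.255%
Salt term: 16.6 × (-0.371) = -6.159
GC term: 0.41 × 37.255 = 15.275; length term: −675/51 = −13.235
Tm = 81.5 + (-6.159) + 15.275 − 13.235 = 77.381 → 77.4°C

77.4°C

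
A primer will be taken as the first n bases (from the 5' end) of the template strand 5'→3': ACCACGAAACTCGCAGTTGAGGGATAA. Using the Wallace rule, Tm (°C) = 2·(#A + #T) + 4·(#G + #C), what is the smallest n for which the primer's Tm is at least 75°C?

n = 25

First 24 bases: ACCACGAAACTCGCAGTTGAGGGA → Tm = 74°C (< 75°C)
First 25 bases: ACCACGAAACTCGCAGTTGAGGGAT → Tm = 76°C (≥ 75°C)
Each additional base adds 2°C (A/T) or 4°C (G/C), so Tm is non-decreasing in n; n = 25 is the first length to reach 75°C.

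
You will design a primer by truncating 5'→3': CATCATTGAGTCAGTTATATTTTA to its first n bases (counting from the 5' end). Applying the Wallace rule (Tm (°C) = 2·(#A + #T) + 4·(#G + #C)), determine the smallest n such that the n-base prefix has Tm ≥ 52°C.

First 19 bases: CATCATTGAGTCAGTTATA → Tm = 50°C (< 52°C)
First 20 bases: CATCATTGAGTCAGTTATAT → Tm = 52°C (≥ 52°C)
Each additional base adds 2°C (A/T) or 4°C (G/C), so Tm is non-decreasing in n; n = 20 is the first length to reach 52°C.

n = 20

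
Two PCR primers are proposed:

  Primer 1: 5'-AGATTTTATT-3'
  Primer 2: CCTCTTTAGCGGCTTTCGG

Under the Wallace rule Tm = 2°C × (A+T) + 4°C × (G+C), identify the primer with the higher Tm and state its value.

Primer 2, 60°C

Primer 1: A+T=9, G+C=1 → Tm = 2(9)+4(1) = 22°C
Primer 2: A+T=8, G+C=11 → Tm = 2(8)+4(11) = 60°C
22°C vs 60°C → primer 2 is higher.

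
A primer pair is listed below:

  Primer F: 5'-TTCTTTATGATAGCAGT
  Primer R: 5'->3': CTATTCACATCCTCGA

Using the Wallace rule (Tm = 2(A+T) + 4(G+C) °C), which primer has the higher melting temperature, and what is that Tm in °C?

Primer F: A+T=12, G+C=5 → Tm = 2(12)+4(5) = 44°C
Primer R: A+T=9, G+C=7 → Tm = 2(9)+4(7) = 46°C
44°C vs 46°C → primer R is higher.

Primer R, 46°C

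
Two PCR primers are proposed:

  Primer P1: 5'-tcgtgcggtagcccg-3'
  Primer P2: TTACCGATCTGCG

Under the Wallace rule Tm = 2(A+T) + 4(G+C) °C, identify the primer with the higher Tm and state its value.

Primer P1: A+T=4, G+C=11 → Tm = 2(4)+4(11) = 52°C
Primer P2: A+T=6, G+C=7 → Tm = 2(6)+4(7) = 40°C
52°C vs 40°C → primer P1 is higher.

Primer P1, 52°C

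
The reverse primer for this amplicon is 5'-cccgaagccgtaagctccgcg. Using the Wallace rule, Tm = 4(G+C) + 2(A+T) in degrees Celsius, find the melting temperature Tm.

C=9, A=4, T=2, G=6
A+T = 6, G+C = 15
Tm = 2×6 + 4×15 = 72°C

72°C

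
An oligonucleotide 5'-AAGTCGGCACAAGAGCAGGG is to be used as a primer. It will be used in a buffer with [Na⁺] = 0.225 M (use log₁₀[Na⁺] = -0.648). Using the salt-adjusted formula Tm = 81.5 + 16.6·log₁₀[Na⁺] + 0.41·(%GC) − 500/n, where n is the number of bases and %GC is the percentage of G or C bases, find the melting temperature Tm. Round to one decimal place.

Length n = 20. Scanning the sequence gives A=7, G=8, T=1, C=4.
G+C = 12, so %GC = 12/20 × 100 = 60%
Salt term: 16.6 × (-0.648) = -10.757
GC term: 0.41 × 60 = 24.6; length term: −500/20 = −25
Tm = 81.5 + (-10.757) + 24.6 − 25 = 70.343 → 70.3°C

70.3°C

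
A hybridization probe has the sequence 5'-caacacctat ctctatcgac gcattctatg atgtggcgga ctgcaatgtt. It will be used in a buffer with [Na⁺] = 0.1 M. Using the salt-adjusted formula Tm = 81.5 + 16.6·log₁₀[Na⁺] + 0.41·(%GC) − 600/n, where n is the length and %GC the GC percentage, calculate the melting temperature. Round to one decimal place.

Length n = 50. Scanning the sequence gives A=12, C=13, T=15, G=10.
G+C = 23, so %GC = 23/50 × 100 = 46%
Salt term: 16.6 × (-1) = -16.6
GC term: 0.41 × 46 = 18.86; length term: −600/50 = −12
Tm = 81.5 + (-16.6) + 18.86 − 12 = 71.76 → 71.8°C

71.8°C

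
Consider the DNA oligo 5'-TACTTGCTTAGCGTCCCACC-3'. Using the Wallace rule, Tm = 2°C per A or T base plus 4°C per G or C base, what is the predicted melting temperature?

Counting bases: G=3, C=8, A=3, T=6
A+T = 9, G+C = 11
Tm = 2(9) + 4(11) = 18 + 44 = 62°C

62°C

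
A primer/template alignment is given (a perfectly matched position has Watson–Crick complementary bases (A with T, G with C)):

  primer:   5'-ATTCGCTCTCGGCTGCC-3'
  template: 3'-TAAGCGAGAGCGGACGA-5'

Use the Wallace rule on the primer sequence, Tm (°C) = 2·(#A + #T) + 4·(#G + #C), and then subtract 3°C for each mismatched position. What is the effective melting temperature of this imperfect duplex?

Primer base counts: A=1, T=5, G=4, C=7 → A+T=6, G+C=11
Perfect-match Tm = 2(6) + 4(11) = 12 + 44 = 56°C
Mismatches (positions where the bases are not complementary): 2 (at positions 12, 17)
Effective Tm = 56 − 2×3 = 56 − 6 = 50°C

50°C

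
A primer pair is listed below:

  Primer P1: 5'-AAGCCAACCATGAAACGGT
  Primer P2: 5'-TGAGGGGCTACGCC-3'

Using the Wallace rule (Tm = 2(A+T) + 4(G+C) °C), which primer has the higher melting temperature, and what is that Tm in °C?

Primer P1, 56°C

Primer P1: A+T=10, G+C=9 → Tm = 2(10)+4(9) = 56°C
Primer P2: A+T=4, G+C=10 → Tm = 2(4)+4(10) = 48°C
56°C vs 48°C → primer P1 is higher.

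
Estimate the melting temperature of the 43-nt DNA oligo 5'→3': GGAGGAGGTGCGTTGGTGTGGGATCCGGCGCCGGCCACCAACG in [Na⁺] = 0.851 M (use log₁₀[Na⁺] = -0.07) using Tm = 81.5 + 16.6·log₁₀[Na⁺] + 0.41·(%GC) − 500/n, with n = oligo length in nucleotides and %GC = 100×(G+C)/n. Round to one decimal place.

Length n = 43. Counting bases: T=6, A=6, C=11, G=20
G+C = 31, so %GC = 31/43 × 100 = 72.093%
Salt term: 16.6 × (-0.07) = -1.162
GC term: 0.41 × 72.093 = 29.558; length term: −500/43 = −11.628
Tm = 81.5 + (-1.162) + 29.558 − 11.628 = 98.268 → 98.3°C

98.3°C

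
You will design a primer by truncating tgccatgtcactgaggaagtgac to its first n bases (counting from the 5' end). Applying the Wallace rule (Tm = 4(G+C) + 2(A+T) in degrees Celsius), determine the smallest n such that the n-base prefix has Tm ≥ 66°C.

First 21 bases: TGCCATGTCACTGAGGAAGTG → Tm = 64°C (< 66°C)
First 22 bases: TGCCATGTCACTGAGGAAGTGA → Tm = 66°C (≥ 66°C)
Since every base adds ≥2°C, Tm only increases with n, so the threshold is first crossed at n = 22.

n = 22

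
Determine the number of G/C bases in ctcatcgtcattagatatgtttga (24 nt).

Counting bases: G=4, C=4, T=10, A=6
Total G or C: 4 + 4 = 8

8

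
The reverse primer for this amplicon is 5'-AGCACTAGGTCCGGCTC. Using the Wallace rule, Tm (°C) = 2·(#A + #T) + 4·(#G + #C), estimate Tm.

56°C

G=5, C=6, A=3, T=3
A+T = 6, G+C = 11
Tm = 4·11 + 2·6 = 44 + 12 = 56°C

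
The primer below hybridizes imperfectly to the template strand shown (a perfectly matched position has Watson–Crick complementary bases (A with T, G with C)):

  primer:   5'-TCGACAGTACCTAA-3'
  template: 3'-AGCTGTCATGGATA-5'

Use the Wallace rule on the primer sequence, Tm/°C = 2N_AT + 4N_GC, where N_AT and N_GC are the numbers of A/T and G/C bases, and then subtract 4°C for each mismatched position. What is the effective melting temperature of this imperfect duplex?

Primer base counts: A=5, T=3, G=2, C=4 → A+T=8, G+C=6
Perfect-match Tm = 2(8) + 4(6) = 16 + 24 = 40°C
Mismatches (positions where the bases are not complementary): 1 (at position 14)
Effective Tm = 40 − 1×4 = 40 − 4 = 36°C

36°C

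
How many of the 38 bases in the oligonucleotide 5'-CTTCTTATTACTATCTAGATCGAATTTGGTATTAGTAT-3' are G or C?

10

Scanning the sequence gives A=10, T=18, G=5, C=5.
Total G or C: 5 + 5 = 10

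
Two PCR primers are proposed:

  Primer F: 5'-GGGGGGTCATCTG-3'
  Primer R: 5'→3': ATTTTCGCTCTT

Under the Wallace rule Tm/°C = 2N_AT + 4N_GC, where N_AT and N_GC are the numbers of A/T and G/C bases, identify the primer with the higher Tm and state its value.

Primer F, 44°C

Primer F: A+T=4, G+C=9 → Tm = 2(4)+4(9) = 44°C
Primer R: A+T=8, G+C=4 → Tm = 2(8)+4(4) = 32°C
44°C vs 32°C → primer F is higher.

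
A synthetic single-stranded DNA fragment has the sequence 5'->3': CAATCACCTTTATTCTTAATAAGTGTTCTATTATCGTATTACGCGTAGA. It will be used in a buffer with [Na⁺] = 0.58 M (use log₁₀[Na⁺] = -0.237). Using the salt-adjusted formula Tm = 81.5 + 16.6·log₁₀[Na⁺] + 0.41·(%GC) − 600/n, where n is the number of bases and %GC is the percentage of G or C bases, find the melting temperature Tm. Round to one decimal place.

77.9°C

Length n = 49. Scanning the sequence gives A=14, G=6, C=9, T=20.
G+C = 15, so %GC = 15/49 × 100 = 30.612%
Salt term: 16.6 × (-0.237) = -3.934
GC term: 0.41 × 30.612 = 12.551; length term: −600/49 = −12.245
Tm = 81.5 + (-3.934) + 12.551 − 12.245 = 77.872 → 77.9°C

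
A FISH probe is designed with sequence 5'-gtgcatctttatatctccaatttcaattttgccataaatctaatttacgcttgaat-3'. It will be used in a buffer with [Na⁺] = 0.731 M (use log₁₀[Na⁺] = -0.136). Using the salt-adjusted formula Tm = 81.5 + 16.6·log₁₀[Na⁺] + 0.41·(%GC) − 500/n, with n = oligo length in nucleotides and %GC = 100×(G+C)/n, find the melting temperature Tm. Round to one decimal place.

Length n = 56. Base counts: G=5, A=16, C=11, T=24
G+C = 16, so %GC = 16/56 × 100 = 28.571%
Salt term: 16.6 × (-0.136) = -2.258
GC term: 0.41 × 28.571 = 11.714; length term: −500/56 = −8.929
Tm = 81.5 + (-2.258) + 11.714 − 8.929 = 82.027 → 82.0°C

82.0°C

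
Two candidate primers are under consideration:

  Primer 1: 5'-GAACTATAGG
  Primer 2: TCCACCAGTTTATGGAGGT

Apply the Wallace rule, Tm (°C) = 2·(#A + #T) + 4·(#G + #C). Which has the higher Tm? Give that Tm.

Primer 1: A+T=6, G+C=4 → Tm = 2(6)+4(4) = 28°C
Primer 2: A+T=10, G+C=9 → Tm = 2(10)+4(9) = 56°C
28°C vs 56°C → primer 2 is higher.

Primer 2, 56°C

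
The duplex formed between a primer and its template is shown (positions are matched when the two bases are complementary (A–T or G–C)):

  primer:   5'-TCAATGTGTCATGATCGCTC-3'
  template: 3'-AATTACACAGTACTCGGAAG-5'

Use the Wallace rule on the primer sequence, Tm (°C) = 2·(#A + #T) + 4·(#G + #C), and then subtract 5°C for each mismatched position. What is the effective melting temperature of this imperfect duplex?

Primer base counts: A=4, T=7, G=4, C=5 → A+T=11, G+C=9
Perfect-match Tm = 2(11) + 4(9) = 22 + 36 = 58°C
Mismatches (positions where the bases are not complementary): 4 (at positions 2, 15, 17, 18)
Effective Tm = 58 − 4×5 = 58 − 20 = 38°C

38°C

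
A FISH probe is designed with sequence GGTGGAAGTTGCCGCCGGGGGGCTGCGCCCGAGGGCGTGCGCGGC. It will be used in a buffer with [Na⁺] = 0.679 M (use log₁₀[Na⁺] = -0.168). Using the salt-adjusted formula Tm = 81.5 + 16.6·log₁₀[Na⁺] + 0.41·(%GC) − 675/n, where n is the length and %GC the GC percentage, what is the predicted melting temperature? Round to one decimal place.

97.4°C

Length n = 45. Scanning the sequence gives T=5, G=24, A=3, C=13.
G+C = 37, so %GC = 37/45 × 100 = 82.222%
Salt term: 16.6 × (-0.168) = -2.789
GC term: 0.41 × 82.222 = 33.711; length term: −675/45 = −15
Tm = 81.5 + (-2.789) + 33.711 − 15 = 97.422 → 97.4°C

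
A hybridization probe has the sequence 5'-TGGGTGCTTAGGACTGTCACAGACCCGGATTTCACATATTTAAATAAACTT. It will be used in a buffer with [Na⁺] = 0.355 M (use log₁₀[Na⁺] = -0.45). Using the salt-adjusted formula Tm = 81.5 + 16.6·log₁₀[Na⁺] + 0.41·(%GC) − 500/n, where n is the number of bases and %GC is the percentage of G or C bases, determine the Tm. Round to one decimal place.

Length n = 51. Counting bases: T=16, A=15, G=10, C=10
G+C = 20, so %GC = 20/51 × 100 = 39.216%
Salt term: 16.6 × (-0.45) = -7.47
GC term: 0.41 × 39.216 = 16.079; length term: −500/51 = −9.804
Tm = 81.5 + (-7.47) + 16.079 − 9.804 = 80.305 → 80.3°C

80.3°C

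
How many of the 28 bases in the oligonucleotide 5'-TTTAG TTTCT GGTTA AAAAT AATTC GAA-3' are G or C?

6

Counting bases: A=10, C=2, G=4, T=12
Total G or C: 4 + 2 = 6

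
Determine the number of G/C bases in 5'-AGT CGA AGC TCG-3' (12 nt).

7

Scanning the sequence gives G=4, T=2, A=3, C=3.
G+C = 4 + 3 = 7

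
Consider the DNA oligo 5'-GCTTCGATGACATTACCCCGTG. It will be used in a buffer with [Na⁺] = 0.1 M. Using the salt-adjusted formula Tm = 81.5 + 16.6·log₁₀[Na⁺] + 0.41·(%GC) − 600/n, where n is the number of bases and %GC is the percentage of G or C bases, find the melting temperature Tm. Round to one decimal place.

Length n = 22. G=5, A=4, C=7, T=6
G+C = 12, so %GC = 12/22 × 100 = 54.545%
Salt term: 16.6 × (-1) = -16.6
GC term: 0.41 × 54.545 = 22.363; length term: −600/22 = −27.273
Tm = 81.5 + (-16.6) + 22.363 − 27.273 = 59.99 → 60.0°C

60.0°C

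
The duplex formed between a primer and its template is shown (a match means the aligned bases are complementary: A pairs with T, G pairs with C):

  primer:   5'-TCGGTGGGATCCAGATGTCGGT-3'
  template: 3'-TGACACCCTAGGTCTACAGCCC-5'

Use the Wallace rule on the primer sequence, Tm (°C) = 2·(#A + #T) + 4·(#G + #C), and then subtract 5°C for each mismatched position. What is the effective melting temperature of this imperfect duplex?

Primer base counts: A=3, T=6, G=9, C=4 → A+T=9, G+C=13
Perfect-match Tm = 2(9) + 4(13) = 18 + 52 = 70°C
Mismatches (positions where the bases are not complementary): 3 (at positions 1, 3, 22)
Effective Tm = 70 − 3×5 = 70 − 15 = 55°C

55°C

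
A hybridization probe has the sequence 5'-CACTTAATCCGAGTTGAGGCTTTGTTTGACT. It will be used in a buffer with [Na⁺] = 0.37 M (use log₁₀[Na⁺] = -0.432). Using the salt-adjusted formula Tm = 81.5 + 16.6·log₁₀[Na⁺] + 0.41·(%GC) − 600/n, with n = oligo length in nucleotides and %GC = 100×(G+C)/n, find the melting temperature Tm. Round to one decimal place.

72.2°C

Length n = 31. Counting bases: A=6, T=12, C=6, G=7
G+C = 13, so %GC = 13/31 × 100 = 41.935%
Salt term: 16.6 × (-0.432) = -7.171
GC term: 0.41 × 41.935 = 17.193; length term: −600/31 = −19.355
Tm = 81.5 + (-7.171) + 17.193 − 19.355 = 72.167 → 72.2°C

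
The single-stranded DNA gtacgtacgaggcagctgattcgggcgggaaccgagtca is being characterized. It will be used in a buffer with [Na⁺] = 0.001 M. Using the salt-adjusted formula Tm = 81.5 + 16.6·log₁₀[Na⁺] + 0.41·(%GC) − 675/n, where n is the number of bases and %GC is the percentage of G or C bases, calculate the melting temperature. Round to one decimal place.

39.6°C

Length n = 39. Scanning the sequence gives A=9, C=9, G=15, T=6.
G+C = 24, so %GC = 24/39 × 100 = 61.538%
Salt term: 16.6 × (-3) = -49.8
GC term: 0.41 × 61.538 = 25.231; length term: −675/39 = −17.308
Tm = 81.5 + (-49.8) + 25.231 − 17.308 = 39.623 → 39.6°C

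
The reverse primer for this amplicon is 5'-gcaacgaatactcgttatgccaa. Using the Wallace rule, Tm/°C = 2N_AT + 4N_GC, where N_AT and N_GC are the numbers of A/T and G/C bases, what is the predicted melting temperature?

Base counts: G=4, T=5, C=6, A=8
A+T = 13, G+C = 10
Tm = 4·10 + 2·13 = 40 + 26 = 66°C

66°C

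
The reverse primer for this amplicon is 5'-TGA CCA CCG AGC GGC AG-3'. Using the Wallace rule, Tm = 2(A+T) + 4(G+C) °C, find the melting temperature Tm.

58°C

Counting bases: C=6, G=6, A=4, T=1
A+T = 5, G+C = 12
Tm = 4·12 + 2·5 = 48 + 10 = 58°C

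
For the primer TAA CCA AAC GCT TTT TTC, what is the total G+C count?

Scanning the sequence gives T=7, G=1, A=5, C=5.
G+C = 1 + 5 = 6

6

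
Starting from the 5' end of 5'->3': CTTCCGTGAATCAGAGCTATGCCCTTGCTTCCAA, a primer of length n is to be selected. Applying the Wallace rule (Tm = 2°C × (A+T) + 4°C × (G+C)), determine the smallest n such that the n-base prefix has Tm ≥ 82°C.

First 26 bases: CTTCCGTGAATCAGAGCTATGCCCTT → Tm = 78°C (< 82°C)
First 27 bases: CTTCCGTGAATCAGAGCTATGCCCTTG → Tm = 82°C (≥ 82°C)
Each additional base adds 2°C (A/T) or 4°C (G/C), so Tm is non-decreasing in n; n = 27 is the first length to reach 82°C.

n = 27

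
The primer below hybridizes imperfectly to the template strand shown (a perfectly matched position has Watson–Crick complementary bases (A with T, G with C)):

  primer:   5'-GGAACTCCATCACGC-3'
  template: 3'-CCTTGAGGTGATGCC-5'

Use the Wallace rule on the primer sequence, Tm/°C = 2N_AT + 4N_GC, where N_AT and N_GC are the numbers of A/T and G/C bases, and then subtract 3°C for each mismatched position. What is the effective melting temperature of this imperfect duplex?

Primer base counts: A=4, T=2, G=3, C=6 → A+T=6, G+C=9
Perfect-match Tm = 2(6) + 4(9) = 12 + 36 = 48°C
Mismatches (positions where the bases are not complementary): 3 (at positions 10, 11, 15)
Effective Tm = 48 − 3×3 = 48 − 9 = 39°C

39°C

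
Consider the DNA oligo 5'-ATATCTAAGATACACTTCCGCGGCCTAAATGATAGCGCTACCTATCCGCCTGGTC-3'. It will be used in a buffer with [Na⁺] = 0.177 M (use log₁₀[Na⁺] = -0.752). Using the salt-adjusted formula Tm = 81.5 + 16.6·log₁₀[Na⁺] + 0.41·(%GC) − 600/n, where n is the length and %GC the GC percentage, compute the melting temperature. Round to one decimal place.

78.2°C

Length n = 55. Base counts: T=14, G=10, A=14, C=17
G+C = 27, so %GC = 27/55 × 100 = 49.091%
Salt term: 16.6 × (-0.752) = -12.483
GC term: 0.41 × 49.091 = 20.127; length term: −600/55 = −10.909
Tm = 81.5 + (-12.483) + 20.127 − 10.909 = 78.235 → 78.2°C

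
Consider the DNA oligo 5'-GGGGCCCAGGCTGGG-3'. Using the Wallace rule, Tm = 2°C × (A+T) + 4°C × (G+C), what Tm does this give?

Counting bases: T=1, C=4, G=9, A=1
A+T = 2, G+C = 13
Tm = 2×2 + 4×13 = 56°C

56°C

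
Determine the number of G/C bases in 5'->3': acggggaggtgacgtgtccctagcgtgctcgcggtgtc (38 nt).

Scanning the sequence gives G=16, C=10, T=8, A=4.
Total G or C: 16 + 10 = 26

26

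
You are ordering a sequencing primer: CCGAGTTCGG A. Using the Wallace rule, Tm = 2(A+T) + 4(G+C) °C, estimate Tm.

36°C

A=2, C=3, T=2, G=4
So N_AT = 4 and N_GC = 7.
Tm = 4·7 + 2·4 = 28 + 8 = 36°C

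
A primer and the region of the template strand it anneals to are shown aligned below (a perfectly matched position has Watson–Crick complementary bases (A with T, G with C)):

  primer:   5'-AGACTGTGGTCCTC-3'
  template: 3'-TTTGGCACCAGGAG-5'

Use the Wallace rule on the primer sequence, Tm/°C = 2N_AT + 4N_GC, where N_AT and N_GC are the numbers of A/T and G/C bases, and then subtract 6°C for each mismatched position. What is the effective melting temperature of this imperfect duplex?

Primer base counts: A=2, T=4, G=4, C=4 → A+T=6, G+C=8
Perfect-match Tm = 2(6) + 4(8) = 12 + 32 = 44°C
Mismatches (positions where the bases are not complementary): 2 (at positions 2, 5)
Effective Tm = 44 − 2×6 = 44 − 12 = 32°C

32°C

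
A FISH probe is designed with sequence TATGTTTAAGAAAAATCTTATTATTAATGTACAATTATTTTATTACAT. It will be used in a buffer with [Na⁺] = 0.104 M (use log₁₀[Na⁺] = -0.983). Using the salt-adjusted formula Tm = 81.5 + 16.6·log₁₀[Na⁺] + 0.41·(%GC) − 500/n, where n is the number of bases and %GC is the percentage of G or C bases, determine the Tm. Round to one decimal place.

Length n = 48. Counting bases: C=3, T=23, G=3, A=19
G+C = 6, so %GC = 6/48 × 100 = 12.5%
Salt term: 16.6 × (-0.983) = -16.318
GC term: 0.41 × 12.5 = 5.125; length term: −500/48 = −10.417
Tm = 81.5 + (-16.318) + 5.125 − 10.417 = 59.89 → 59.9°C

59.9°C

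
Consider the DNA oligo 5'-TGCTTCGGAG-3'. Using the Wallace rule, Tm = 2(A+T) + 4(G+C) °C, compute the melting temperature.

Scanning the sequence gives C=2, T=3, A=1, G=4.
AT pairs contribute 4, GC pairs contribute 6.
Tm = 2×4 + 4×6 = 32°C

32°C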